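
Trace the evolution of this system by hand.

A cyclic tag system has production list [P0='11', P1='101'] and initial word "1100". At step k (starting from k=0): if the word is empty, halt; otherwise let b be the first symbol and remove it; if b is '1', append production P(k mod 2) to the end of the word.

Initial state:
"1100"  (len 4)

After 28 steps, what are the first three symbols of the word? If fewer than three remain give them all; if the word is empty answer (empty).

t=0: "1100"  (len 4)
t=1: "10011"  (len 5)
t=2: "0011101"  (len 7)
t=3: "011101"  (len 6)
t=4: "11101"  (len 5)
t=5: "110111"  (len 6)
t=6: "10111101"  (len 8)
t=7: "011110111"  (len 9)
t=8: "11110111"  (len 8)
t=9: "111011111"  (len 9)
t=10: "11011111101"  (len 11)
t=11: "101111110111"  (len 12)
t=12: "01111110111101"  (len 14)
t=13: "1111110111101"  (len 13)
t=14: "111110111101101"  (len 15)
t=15: "1111011110110111"  (len 16)
t=16: "111011110110111101"  (len 18)
t=17: "1101111011011110111"  (len 19)
t=18: "101111011011110111101"  (len 21)
t=19: "0111101101111011110111"  (len 22)
t=20: "111101101111011110111"  (len 21)
t=21: "1110110111101111011111"  (len 22)
t=22: "110110111101111011111101"  (len 24)
t=23: "1011011110111101111110111"  (len 25)
t=24: "011011110111101111110111101"  (len 27)
t=25: "11011110111101111110111101"  (len 26)
t=26: "1011110111101111110111101101"  (len 28)
t=27: "01111011110111111011110110111"  (len 29)
t=28: "1111011110111111011110110111"  (len 28)

111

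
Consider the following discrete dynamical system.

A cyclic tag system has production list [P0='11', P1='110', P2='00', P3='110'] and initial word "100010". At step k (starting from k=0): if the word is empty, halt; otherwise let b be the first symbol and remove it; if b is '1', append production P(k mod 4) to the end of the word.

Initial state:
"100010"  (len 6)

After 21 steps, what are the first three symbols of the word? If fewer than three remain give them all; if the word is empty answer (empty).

gen 0: "100010"  (len 6)
gen 1: "0001011"  (len 7)
gen 2: "001011"  (len 6)
gen 3: "01011"  (len 5)
gen 4: "1011"  (len 4)
gen 5: "01111"  (len 5)
gen 6: "1111"  (len 4)
gen 7: "11100"  (len 5)
gen 8: "1100110"  (len 7)
gen 9: "10011011"  (len 8)
gen 10: "0011011110"  (len 10)
gen 11: "011011110"  (len 9)
gen 12: "11011110"  (len 8)
gen 13: "101111011"  (len 9)
gen 14: "01111011110"  (len 11)
gen 15: "1111011110"  (len 10)
gen 16: "111011110110"  (len 12)
gen 17: "1101111011011"  (len 13)
gen 18: "101111011011110"  (len 15)
gen 19: "0111101101111000"  (len 16)
gen 20: "111101101111000"  (len 15)
gen 21: "1110110111100011"  (len 16)

111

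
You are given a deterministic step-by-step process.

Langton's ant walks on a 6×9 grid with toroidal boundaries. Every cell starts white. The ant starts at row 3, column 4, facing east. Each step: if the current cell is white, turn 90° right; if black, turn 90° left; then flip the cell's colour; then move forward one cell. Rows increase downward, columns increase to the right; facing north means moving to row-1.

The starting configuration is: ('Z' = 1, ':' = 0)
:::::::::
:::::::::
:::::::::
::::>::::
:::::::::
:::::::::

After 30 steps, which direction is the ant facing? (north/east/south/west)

[0] :::::::::
:::::::::
:::::::::
::::>::::
:::::::::
:::::::::
[1] :::::::::
:::::::::
:::::::::
::::Z::::
::::v::::
:::::::::
[2] :::::::::
:::::::::
:::::::::
::::Z::::
:::<Z::::
:::::::::
[3] :::::::::
:::::::::
:::::::::
:::^Z::::
:::ZZ::::
:::::::::
[4] :::::::::
:::::::::
:::::::::
:::Z>::::
:::ZZ::::
:::::::::
[5] :::::::::
:::::::::
::::^::::
:::Z:::::
:::ZZ::::
:::::::::
[6] :::::::::
:::::::::
::::Z>:::
:::Z:::::
:::ZZ::::
:::::::::
[7] :::::::::
:::::::::
::::ZZ:::
:::Z:v:::
:::ZZ::::
:::::::::
[8] :::::::::
:::::::::
::::ZZ:::
:::Z<Z:::
:::ZZ::::
:::::::::
[9] :::::::::
:::::::::
::::^Z:::
:::ZZZ:::
:::ZZ::::
:::::::::
[10] :::::::::
:::::::::
:::<:Z:::
:::ZZZ:::
:::ZZ::::
:::::::::
[11] :::::::::
:::^:::::
:::Z:Z:::
:::ZZZ:::
:::ZZ::::
:::::::::
[12] :::::::::
:::Z>::::
:::Z:Z:::
:::ZZZ:::
:::ZZ::::
:::::::::
[13] :::::::::
:::ZZ::::
:::ZvZ:::
:::ZZZ:::
:::ZZ::::
:::::::::
[14] :::::::::
:::ZZ::::
:::<ZZ:::
:::ZZZ:::
:::ZZ::::
:::::::::
[15] :::::::::
:::ZZ::::
::::ZZ:::
:::vZZ:::
:::ZZ::::
:::::::::
[16] :::::::::
:::ZZ::::
::::ZZ:::
::::>Z:::
:::ZZ::::
:::::::::
[17] :::::::::
:::ZZ::::
::::^Z:::
:::::Z:::
:::ZZ::::
:::::::::
[18] :::::::::
:::ZZ::::
:::<:Z:::
:::::Z:::
:::ZZ::::
:::::::::
[19] :::::::::
:::^Z::::
:::Z:Z:::
:::::Z:::
:::ZZ::::
:::::::::
[20] :::::::::
::<:Z::::
:::Z:Z:::
:::::Z:::
:::ZZ::::
:::::::::
[21] ::^::::::
::Z:Z::::
:::Z:Z:::
:::::Z:::
:::ZZ::::
:::::::::
[22] ::Z>:::::
::Z:Z::::
:::Z:Z:::
:::::Z:::
:::ZZ::::
:::::::::
[23] ::ZZ:::::
::ZvZ::::
:::Z:Z:::
:::::Z:::
:::ZZ::::
:::::::::
[24] ::ZZ:::::
::<ZZ::::
:::Z:Z:::
:::::Z:::
:::ZZ::::
:::::::::
[25] ::ZZ:::::
:::ZZ::::
::vZ:Z:::
:::::Z:::
:::ZZ::::
:::::::::
[26] ::ZZ:::::
:::ZZ::::
:<ZZ:Z:::
:::::Z:::
:::ZZ::::
:::::::::
[27] ::ZZ:::::
:^:ZZ::::
:ZZZ:Z:::
:::::Z:::
:::ZZ::::
:::::::::
[28] ::ZZ:::::
:Z>ZZ::::
:ZZZ:Z:::
:::::Z:::
:::ZZ::::
:::::::::
[29] ::ZZ:::::
:ZZZZ::::
:ZvZ:Z:::
:::::Z:::
:::ZZ::::
:::::::::
[30] ::ZZ:::::
:ZZZZ::::
:Z:>:Z:::
:::::Z:::
:::ZZ::::
:::::::::

east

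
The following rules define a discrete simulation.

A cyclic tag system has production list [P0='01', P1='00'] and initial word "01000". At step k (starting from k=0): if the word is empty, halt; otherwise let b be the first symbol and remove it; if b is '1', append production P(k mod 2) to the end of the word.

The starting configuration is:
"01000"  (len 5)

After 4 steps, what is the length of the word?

[0] "01000"  (len 5)
[1] "1000"  (len 4)
[2] "00000"  (len 5)
[3] "0000"  (len 4)
[4] "000"  (len 3)

3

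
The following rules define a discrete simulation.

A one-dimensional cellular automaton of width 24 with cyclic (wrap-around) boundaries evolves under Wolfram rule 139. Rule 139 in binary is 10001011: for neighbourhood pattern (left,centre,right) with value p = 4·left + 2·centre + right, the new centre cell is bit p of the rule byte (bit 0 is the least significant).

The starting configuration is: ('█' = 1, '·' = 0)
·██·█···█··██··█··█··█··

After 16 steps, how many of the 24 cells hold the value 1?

gen 0: ·██·█···█··██··█··█··█··
gen 1: ██····██··██··█··█··█··█
gen 2: █··████··██··█··█··█··██
gen 3: ··████··██··█··█··█··███
gen 4: ·████··██··█··█··█··███·
gen 5: ████··██··█··█··█··███··
gen 6: ███··██··█··█··█··███··█
gen 7: ██··██··█··█··█··███··██
gen 8: █··██··█··█··█··███··███
gen 9: ··██··█··█··█··███··████
gen 10: ·██··█··█··█··███··████·
gen 11: ██··█··█··█··███··████··
gen 12: █··█··█··█··███··████··█
gen 13: ··█··█··█··███··████··██
gen 14: ·█··█··█··███··████··██·
gen 15: █··█··█··███··████··██··
gen 16: ··█··█··███··████··██··█

12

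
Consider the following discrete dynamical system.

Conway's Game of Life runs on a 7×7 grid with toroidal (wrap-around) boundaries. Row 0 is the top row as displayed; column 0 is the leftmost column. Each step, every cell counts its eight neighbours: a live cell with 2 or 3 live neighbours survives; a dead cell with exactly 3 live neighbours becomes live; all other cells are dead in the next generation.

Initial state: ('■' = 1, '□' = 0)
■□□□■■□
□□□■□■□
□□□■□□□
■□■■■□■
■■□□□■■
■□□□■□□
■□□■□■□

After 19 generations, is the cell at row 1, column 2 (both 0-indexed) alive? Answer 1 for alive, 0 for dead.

[0] ■□□□■■□
□□□■□■□
□□□■□□□
■□■■■□■
■■□□□■■
■□□□■□□
■□□■□■□
[1] □□□■□■□
□□□■□■■
□□□□□■■
□□■■■□□
□□■□□□□
□□□□■□□
■■□■□■□
[2] ■□□■□■□
□□□□□□□
□□■□□□■
□□■■■■□
□□■□■□□
□■■■■□□
□□■■□■■
[3] □□■■□■□
□□□□□□■
□□■□■■□
□■■□■■□
□□□□□□□
□■□□□□□
■□□□□■■
[4] ■□□□■■□
□□■□□□■
□■■□■□■
□■■□■■□
□■■□□□□
■□□□□□■
■■■□■■■
[5] □□■□■□□
□□■□■□■
□□□□■□■
□□□□■■□
□□■■□■■
□□□■□□□
□□□■■□□
[6] □□■□■□□
□□□□■□□
□□□□■□■
□□□□□□□
□□■■□■■
□□□□□■□
□□■□■□□
[7] □□□□■■□
□□□□■□□
□□□□□■□
□□□■■□■
□□□□■■■
□□■□□■■
□□□□■■□
[8] □□□■□□□
□□□□■□□
□□□■□■□
□□□■□□■
■□□□□□□
□□□■□□□
□□□■□□□
[9] □□□■■□□
□□□■■□□
□□□■□■□
□□□□■□■
□□□□□□□
□□□□□□□
□□■■■□□
[10] □□□□□■□
□□■□□■□
□□□■□■□
□□□□■■□
□□□□□□□
□□□■□□□
□□■□■□□
[11] □□□■■■□
□□□□□■■
□□□■□■■
□□□□■■□
□□□□■□□
□□□■□□□
□□□■■□□
[12] □□□■□□■
□□□■□□□
□□□□□□□
□□□■□□■
□□□■■■□
□□□■□□□
□□■□□■□
[13] □□■■■□□
□□□□□□□
□□□□□□□
□□□■□■□
□□■■□■□
□□■■□■□
□□■■■□□
[14] □□■□■□□
□□□■□□□
□□□□□□□
□□■■□□□
□□□□□■■
□■□□□■□
□■□□□■□
[15] □□■■■□□
□□□■□□□
□□■■□□□
□□□□□□□
□□■□■■■
■□□□■■□
□■■□■■□
[16] □■□□□■□
□□□□□□□
□□■■□□□
□□■□■■□
□□□■■□■
■□■□□□□
□■■□□□■
[17] ■■■□□□□
□□■□□□□
□□■■■□□
□□■□□■□
□■■□■□■
■□■□□■■
□□■□□□■
[18] ■□■■□□□
□□□□□□□
□■■□■□□
□□□□□■□
□□■□■□□
□□■□□□□
□□■■□■□
[19] □■■■■□□
□□□□□□□
□□□□□□□
□■■□■■□
□□□■□□□
□■■□■□□
□□□□■□□

0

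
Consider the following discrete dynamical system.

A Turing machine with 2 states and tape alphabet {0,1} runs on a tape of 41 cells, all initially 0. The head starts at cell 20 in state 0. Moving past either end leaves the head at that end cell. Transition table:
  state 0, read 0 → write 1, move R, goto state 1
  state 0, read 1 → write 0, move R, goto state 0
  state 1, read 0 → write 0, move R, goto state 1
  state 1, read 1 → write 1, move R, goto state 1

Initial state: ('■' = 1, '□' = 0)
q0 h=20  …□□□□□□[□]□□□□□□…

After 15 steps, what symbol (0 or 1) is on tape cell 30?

0) q0 h=20  …□□□□□□[□]□□□□□□…
1) q1 h=21  …□□□□□■[□]□□□□□□…
2) q1 h=22  …□□□□■□[□]□□□□□□…
3) q1 h=23  …□□□■□□[□]□□□□□□…
4) q1 h=24  …□□■□□□[□]□□□□□□…
5) q1 h=25  …□■□□□□[□]□□□□□□…
6) q1 h=26  …■□□□□□[□]□□□□□□…
7) q1 h=27  …□□□□□□[□]□□□□□□…
8) q1 h=28  …□□□□□□[□]□□□□□□…
9) q1 h=29  …□□□□□□[□]□□□□□□…
10) q1 h=30  …□□□□□□[□]□□□□□□…
11) q1 h=31  …□□□□□□[□]□□□□□□…
12) q1 h=32  …□□□□□□[□]□□□□□□…
13) q1 h=33  …□□□□□□[□]□□□□□□…
14) q1 h=34  …□□□□□□[□]□□□□□□|
15) q1 h=35  …□□□□□□[□]□□□□□|

0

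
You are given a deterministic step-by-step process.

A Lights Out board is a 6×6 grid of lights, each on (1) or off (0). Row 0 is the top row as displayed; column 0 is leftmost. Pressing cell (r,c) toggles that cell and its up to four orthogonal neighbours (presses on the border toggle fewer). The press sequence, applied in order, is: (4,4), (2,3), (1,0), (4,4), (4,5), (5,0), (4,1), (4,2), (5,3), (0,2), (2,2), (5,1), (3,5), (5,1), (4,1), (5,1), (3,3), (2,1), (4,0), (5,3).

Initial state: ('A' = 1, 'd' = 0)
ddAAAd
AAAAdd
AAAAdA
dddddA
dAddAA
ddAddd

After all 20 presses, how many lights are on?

17

[0] ddAAAd
AAAAdd
AAAAdA
dddddA
dAddAA
ddAddd
[1] ddAAAd
AAAAdd
AAAAdA
ddddAA
dAdAdd
ddAdAd
[2] ddAAAd
AAAddd
AAddAA
dddAAA
dAdAdd
ddAdAd
[3] AdAAAd
ddAddd
dAddAA
dddAAA
dAdAdd
ddAdAd
[4] AdAAAd
ddAddd
dAddAA
dddAdA
dAddAA
ddAddd
[5] AdAAAd
ddAddd
dAddAA
dddAdd
dAdddd
ddAddA
[6] AdAAAd
ddAddd
dAddAA
dddAdd
AAdddd
AAAddA
[7] AdAAAd
ddAddd
dAddAA
dAdAdd
ddAddd
AdAddA
[8] AdAAAd
ddAddd
dAddAA
dAAAdd
dAdAdd
AddddA
[9] AdAAAd
ddAddd
dAddAA
dAAAdd
dAdddd
AdAAAA
[10] AAddAd
dddddd
dAddAA
dAAAdd
dAdddd
AdAAAA
[11] AAddAd
ddAddd
ddAAAA
dAdAdd
dAdddd
AdAAAA
[12] AAddAd
ddAddd
ddAAAA
dAdAdd
dddddd
dAdAAA
[13] AAddAd
ddAddd
ddAAAd
dAdAAA
dddddA
dAdAAA
[14] AAddAd
ddAddd
ddAAAd
dAdAAA
dAdddA
AdAAAA
[15] AAddAd
ddAddd
ddAAAd
dddAAA
AdAddA
AAAAAA
[16] AAddAd
ddAddd
ddAAAd
dddAAA
AAAddA
dddAAA
[17] AAddAd
ddAddd
ddAdAd
ddAddA
AAAAdA
dddAAA
[18] AAddAd
dAAddd
AAddAd
dAAddA
AAAAdA
dddAAA
[19] AAddAd
dAAddd
AAddAd
AAAddA
ddAAdA
AddAAA
[20] AAddAd
dAAddd
AAddAd
AAAddA
ddAddA
AdAddA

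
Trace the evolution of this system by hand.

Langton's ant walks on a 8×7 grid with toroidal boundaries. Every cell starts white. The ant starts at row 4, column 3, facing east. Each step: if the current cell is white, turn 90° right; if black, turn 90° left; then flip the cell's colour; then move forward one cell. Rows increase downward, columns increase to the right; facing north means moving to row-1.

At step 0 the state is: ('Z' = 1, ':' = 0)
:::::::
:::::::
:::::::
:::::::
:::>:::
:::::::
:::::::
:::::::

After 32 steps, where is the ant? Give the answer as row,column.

gen 0: :::::::
:::::::
:::::::
:::::::
:::>:::
:::::::
:::::::
:::::::
gen 1: :::::::
:::::::
:::::::
:::::::
:::Z:::
:::v:::
:::::::
:::::::
gen 2: :::::::
:::::::
:::::::
:::::::
:::Z:::
::<Z:::
:::::::
:::::::
gen 3: :::::::
:::::::
:::::::
:::::::
::^Z:::
::ZZ:::
:::::::
:::::::
gen 4: :::::::
:::::::
:::::::
:::::::
::Z>:::
::ZZ:::
:::::::
:::::::
gen 5: :::::::
:::::::
:::::::
:::^:::
::Z::::
::ZZ:::
:::::::
:::::::
gen 6: :::::::
:::::::
:::::::
:::Z>::
::Z::::
::ZZ:::
:::::::
:::::::
gen 7: :::::::
:::::::
:::::::
:::ZZ::
::Z:v::
::ZZ:::
:::::::
:::::::
gen 8: :::::::
:::::::
:::::::
:::ZZ::
::Z<Z::
::ZZ:::
:::::::
:::::::
gen 9: :::::::
:::::::
:::::::
:::^Z::
::ZZZ::
::ZZ:::
:::::::
:::::::
gen 10: :::::::
:::::::
:::::::
::<:Z::
::ZZZ::
::ZZ:::
:::::::
:::::::
gen 11: :::::::
:::::::
::^::::
::Z:Z::
::ZZZ::
::ZZ:::
:::::::
:::::::
gen 12: :::::::
:::::::
::Z>:::
::Z:Z::
::ZZZ::
::ZZ:::
:::::::
:::::::
gen 13: :::::::
:::::::
::ZZ:::
::ZvZ::
::ZZZ::
::ZZ:::
:::::::
:::::::
gen 14: :::::::
:::::::
::ZZ:::
::<ZZ::
::ZZZ::
::ZZ:::
:::::::
:::::::
gen 15: :::::::
:::::::
::ZZ:::
:::ZZ::
::vZZ::
::ZZ:::
:::::::
:::::::
gen 16: :::::::
:::::::
::ZZ:::
:::ZZ::
:::>Z::
::ZZ:::
:::::::
:::::::
gen 17: :::::::
:::::::
::ZZ:::
:::^Z::
::::Z::
::ZZ:::
:::::::
:::::::
gen 18: :::::::
:::::::
::ZZ:::
::<:Z::
::::Z::
::ZZ:::
:::::::
:::::::
gen 19: :::::::
:::::::
::^Z:::
::Z:Z::
::::Z::
::ZZ:::
:::::::
:::::::
gen 20: :::::::
:::::::
:<:Z:::
::Z:Z::
::::Z::
::ZZ:::
:::::::
:::::::
gen 21: :::::::
:^:::::
:Z:Z:::
::Z:Z::
::::Z::
::ZZ:::
:::::::
:::::::
gen 22: :::::::
:Z>::::
:Z:Z:::
::Z:Z::
::::Z::
::ZZ:::
:::::::
:::::::
gen 23: :::::::
:ZZ::::
:ZvZ:::
::Z:Z::
::::Z::
::ZZ:::
:::::::
:::::::
gen 24: :::::::
:ZZ::::
:<ZZ:::
::Z:Z::
::::Z::
::ZZ:::
:::::::
:::::::
gen 25: :::::::
:ZZ::::
::ZZ:::
:vZ:Z::
::::Z::
::ZZ:::
:::::::
:::::::
gen 26: :::::::
:ZZ::::
::ZZ:::
<ZZ:Z::
::::Z::
::ZZ:::
:::::::
:::::::
gen 27: :::::::
:ZZ::::
^:ZZ:::
ZZZ:Z::
::::Z::
::ZZ:::
:::::::
:::::::
gen 28: :::::::
:ZZ::::
Z>ZZ:::
ZZZ:Z::
::::Z::
::ZZ:::
:::::::
:::::::
gen 29: :::::::
:ZZ::::
ZZZZ:::
ZvZ:Z::
::::Z::
::ZZ:::
:::::::
:::::::
gen 30: :::::::
:ZZ::::
ZZZZ:::
Z:>:Z::
::::Z::
::ZZ:::
:::::::
:::::::
gen 31: :::::::
:ZZ::::
ZZ^Z:::
Z:::Z::
::::Z::
::ZZ:::
:::::::
:::::::
gen 32: :::::::
:ZZ::::
Z<:Z:::
Z:::Z::
::::Z::
::ZZ:::
:::::::
:::::::

2,1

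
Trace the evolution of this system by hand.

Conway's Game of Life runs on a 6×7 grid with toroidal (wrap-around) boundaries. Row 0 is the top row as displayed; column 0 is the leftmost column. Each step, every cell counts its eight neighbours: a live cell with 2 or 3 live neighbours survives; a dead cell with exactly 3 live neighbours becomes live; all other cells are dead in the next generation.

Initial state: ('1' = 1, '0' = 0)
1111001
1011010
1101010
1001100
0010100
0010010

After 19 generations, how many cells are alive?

6

[0] 1111001
1011010
1101010
1001100
0010100
0010010
[1] 1000010
0000010
1000010
1000011
0110110
1000111
[2] 1000000
0000110
1000110
1000000
0101000
1001000
[3] 0000101
0000110
0000110
1100101
1110000
1110000
[4] 1101101
0001001
1001000
0011101
0001000
0011001
[5] 0100101
0101011
1000011
0010100
0000010
0100011
[6] 0100100
0110000
1111000
0000100
0000111
0000101
[7] 1111010
0000000
1001000
1110101
0001101
1001101
[8] 1111010
1001101
1011001
0110101
0000000
0000000
[9] 1111010
0000000
0000000
0110011
0000000
0110000
[10] 1001000
0110000
0000000
0000000
1000000
1001000
[11] 1001000
0110000
0000000
0000000
0000000
1100001
[12] 0000001
0110000
0000000
0000000
1000000
1100001
[13] 0010001
0000000
0000000
0000000
1100001
0100001
[14] 1000000
0000000
0000000
1000000
0100001
0110011
[15] 1100001
0000000
0000000
1000000
0110011
0110011
[16] 0110011
1000000
0000000
1100001
0010010
0000000
[17] 1100001
1100001
0100001
1100001
1100001
0110011
[18] 0000000
0010010
0010010
0010010
0000000
0010010
[19] 0000000
0000000
0111111
0000000
0000000
0000000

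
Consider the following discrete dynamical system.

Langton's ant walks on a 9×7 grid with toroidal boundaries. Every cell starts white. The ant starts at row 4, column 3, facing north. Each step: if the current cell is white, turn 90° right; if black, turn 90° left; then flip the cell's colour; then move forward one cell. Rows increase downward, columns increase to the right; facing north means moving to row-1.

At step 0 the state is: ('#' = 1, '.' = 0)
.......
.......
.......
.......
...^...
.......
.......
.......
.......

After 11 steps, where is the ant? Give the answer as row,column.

5,1

t=0: .......
.......
.......
.......
...^...
.......
.......
.......
.......
t=1: .......
.......
.......
.......
...#>..
.......
.......
.......
.......
t=2: .......
.......
.......
.......
...##..
....v..
.......
.......
.......
t=3: .......
.......
.......
.......
...##..
...<#..
.......
.......
.......
t=4: .......
.......
.......
.......
...^#..
...##..
.......
.......
.......
t=5: .......
.......
.......
.......
..<.#..
...##..
.......
.......
.......
t=6: .......
.......
.......
..^....
..#.#..
...##..
.......
.......
.......
t=7: .......
.......
.......
..#>...
..#.#..
...##..
.......
.......
.......
t=8: .......
.......
.......
..##...
..#v#..
...##..
.......
.......
.......
t=9: .......
.......
.......
..##...
..<##..
...##..
.......
.......
.......
t=10: .......
.......
.......
..##...
...##..
..v##..
.......
.......
.......
t=11: .......
.......
.......
..##...
...##..
.<###..
.......
.......
.......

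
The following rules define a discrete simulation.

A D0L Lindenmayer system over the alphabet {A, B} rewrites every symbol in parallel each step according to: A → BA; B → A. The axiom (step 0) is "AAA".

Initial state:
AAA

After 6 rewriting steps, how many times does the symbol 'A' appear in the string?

39

0) AAA
1) BABABA
2) ABAABAABA
3) BAABABAABABAABA
4) ABABAABAABABAABAABABAABA
5) BAABAABABAABABAABAABABAABABAABAABABAABA
6) ABABAABABAABAABABAABAABABAABABAABAABABAABAABABAABABAABAABABAABA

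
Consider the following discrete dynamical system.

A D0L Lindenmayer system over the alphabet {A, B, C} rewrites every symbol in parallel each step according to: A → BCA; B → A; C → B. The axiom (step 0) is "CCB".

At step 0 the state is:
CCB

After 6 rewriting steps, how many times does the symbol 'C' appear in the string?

[0] CCB
[1] BBA
[2] AABCA
[3] BCABCAABBCA
[4] ABBCAABBCABCAAABBCA
[5] BCAAABBCABCAAABBCAABBCABCABCAAABBCA
[6] ABBCABCABCAAABBCAABBCABCABCAAABBCABCAAABBCAABBCAABBCABCABCAAABBCA

15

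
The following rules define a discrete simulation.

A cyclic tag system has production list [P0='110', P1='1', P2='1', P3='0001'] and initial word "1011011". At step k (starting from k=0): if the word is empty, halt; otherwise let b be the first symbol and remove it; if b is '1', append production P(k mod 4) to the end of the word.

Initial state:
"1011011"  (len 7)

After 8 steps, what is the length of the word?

gen 0: "1011011"  (len 7)
gen 1: "011011110"  (len 9)
gen 2: "11011110"  (len 8)
gen 3: "10111101"  (len 8)
gen 4: "01111010001"  (len 11)
gen 5: "1111010001"  (len 10)
gen 6: "1110100011"  (len 10)
gen 7: "1101000111"  (len 10)
gen 8: "1010001110001"  (len 13)

13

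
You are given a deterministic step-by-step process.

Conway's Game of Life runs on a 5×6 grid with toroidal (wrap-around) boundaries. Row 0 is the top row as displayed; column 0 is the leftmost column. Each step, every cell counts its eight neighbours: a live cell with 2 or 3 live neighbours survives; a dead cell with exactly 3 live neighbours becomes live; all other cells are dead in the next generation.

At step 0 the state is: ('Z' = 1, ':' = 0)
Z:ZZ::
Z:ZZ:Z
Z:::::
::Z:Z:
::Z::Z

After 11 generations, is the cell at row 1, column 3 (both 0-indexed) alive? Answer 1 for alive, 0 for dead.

0) Z:ZZ::
Z:ZZ:Z
Z:::::
::Z:Z:
::Z::Z
1) Z:::::
Z:ZZZZ
Z:Z:Z:
:Z:Z:Z
::Z:ZZ
2) Z:Z:::
Z:Z:Z:
::::::
:Z::::
:ZZZZZ
3) Z:::::
:::Z:Z
:Z::::
ZZ:ZZ:
:::ZZZ
4) Z::Z::
Z:::::
:Z:Z:Z
ZZ:Z::
:ZZZ::
5) Z::Z::
ZZZ:ZZ
:Z::ZZ
:::Z::
:::ZZ:
6) Z:::::
::Z:::
:Z::::
::ZZ:Z
::ZZZ:
7) :ZZ:::
:Z::::
:Z:Z::
:Z::::
:ZZ:ZZ
8) :::Z::
ZZ::::
ZZ::::
:Z:ZZ:
:::Z::
9) ::Z:::
ZZZ:::
:::::Z
ZZ:ZZ:
:::Z::
10) ::ZZ::
ZZZ:::
:::ZZZ
Z:ZZZZ
:Z:ZZ:
11) Z:::Z:
ZZ:::Z
::::::
ZZ::::
ZZ::::

0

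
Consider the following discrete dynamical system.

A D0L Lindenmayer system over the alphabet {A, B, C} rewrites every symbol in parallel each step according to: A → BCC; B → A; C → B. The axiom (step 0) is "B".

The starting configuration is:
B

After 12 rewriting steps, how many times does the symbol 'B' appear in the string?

t=0: B
t=1: A
t=2: BCC
t=3: ABB
t=4: BCCAA
t=5: ABBBCCBCC
t=6: BCCAAABBABB
t=7: ABBBCCBCCBCCAABCCAA
t=8: BCCAAABBABBABBBCCBCCABBBCCBCC
t=9: ABBBCCBCCBCCAABCCAABCCAAABBABBBCCAAABBABB
t=10: BCCAAABBABBABBBCCBCCABBBCCBCCABBBCCBCCBCCAABCCAAABBBCCBCCBCCAABCCAA
t=11: ABBBCCBCCBCCAABCCAABCCAAABBABBBCCAAABBABBBCCAAABBABBABBBCCBCCABBBCCBCCBCCAAABBABBABBBCCBCCABBBCCBCC
t=12: BCCAAABBABBABBBCCBCCABBBCCBCCABBBCCBCCBCCAABCCAAABBBCCBCCB…ABBABBBCCAAABBABBABBBCCBCCBCCAABCCAABCCAAABBABBBCCAAABBABB  (len 149)

57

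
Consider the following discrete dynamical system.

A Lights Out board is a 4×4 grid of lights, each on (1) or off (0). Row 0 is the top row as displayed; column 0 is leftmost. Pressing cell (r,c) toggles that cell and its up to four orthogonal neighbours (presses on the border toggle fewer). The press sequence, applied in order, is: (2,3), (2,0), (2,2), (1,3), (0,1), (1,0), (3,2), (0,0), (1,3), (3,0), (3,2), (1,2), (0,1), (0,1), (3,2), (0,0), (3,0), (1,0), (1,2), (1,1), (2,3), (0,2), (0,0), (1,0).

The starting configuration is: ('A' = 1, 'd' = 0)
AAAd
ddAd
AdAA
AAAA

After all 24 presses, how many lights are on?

step 0: AAAd
ddAd
AdAA
AAAA
step 1: AAAd
ddAA
Addd
AAAd
step 2: AAAd
AdAA
dAdd
dAAd
step 3: AAAd
AddA
ddAA
dAdd
step 4: AAAA
AdAd
ddAd
dAdd
step 5: dddA
AAAd
ddAd
dAdd
step 6: AddA
ddAd
AdAd
dAdd
step 7: AddA
ddAd
Addd
ddAA
step 8: dAdA
AdAd
Addd
ddAA
step 9: dAdd
AddA
AddA
ddAA
step 10: dAdd
AddA
dddA
AAAA
step 11: dAdd
AddA
ddAA
Addd
step 12: dAAd
AAAd
dddA
Addd
step 13: Addd
AdAd
dddA
Addd
step 14: dAAd
AAAd
dddA
Addd
step 15: dAAd
AAAd
ddAA
AAAA
step 16: AdAd
dAAd
ddAA
AAAA
step 17: AdAd
dAAd
AdAA
ddAA
step 18: ddAd
AdAd
ddAA
ddAA
step 19: dddd
AAdA
dddA
ddAA
step 20: dAdd
ddAA
dAdA
ddAA
step 21: dAdd
ddAd
dAAd
ddAd
step 22: ddAA
dddd
dAAd
ddAd
step 23: AAAA
Addd
dAAd
ddAd
step 24: dAAA
dAdd
AAAd
ddAd

8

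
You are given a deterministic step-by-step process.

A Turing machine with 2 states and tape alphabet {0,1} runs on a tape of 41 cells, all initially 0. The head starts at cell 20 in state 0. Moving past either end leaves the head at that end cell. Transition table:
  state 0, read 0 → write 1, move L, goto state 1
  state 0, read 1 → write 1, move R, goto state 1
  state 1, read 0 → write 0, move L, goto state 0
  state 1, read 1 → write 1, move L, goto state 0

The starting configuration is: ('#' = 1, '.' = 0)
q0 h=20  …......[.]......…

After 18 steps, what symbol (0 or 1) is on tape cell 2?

0) q0 h=20  …......[.]......…
1) q1 h=19  …......[.]#.....…
2) q0 h=18  …......[.].#....…
3) q1 h=17  …......[.]#.#...…
4) q0 h=16  …......[.].#.#..…
5) q1 h=15  …......[.]#.#.#.…
6) q0 h=14  …......[.].#.#.#…
7) q1 h=13  …......[.]#.#.#.…
8) q0 h=12  …......[.].#.#.#…
9) q1 h=11  …......[.]#.#.#.…
10) q0 h=10  …......[.].#.#.#…
11) q1 h= 9  …......[.]#.#.#.…
12) q0 h= 8  …......[.].#.#.#…
13) q1 h= 7  …......[.]#.#.#.…
14) q0 h= 6  |......[.].#.#.#…
15) q1 h= 5  |.....[.]#.#.#.…
16) q0 h= 4  |....[.].#.#.#…
17) q1 h= 3  |...[.]#.#.#.…
18) q0 h= 2  |..[.].#.#.#…

0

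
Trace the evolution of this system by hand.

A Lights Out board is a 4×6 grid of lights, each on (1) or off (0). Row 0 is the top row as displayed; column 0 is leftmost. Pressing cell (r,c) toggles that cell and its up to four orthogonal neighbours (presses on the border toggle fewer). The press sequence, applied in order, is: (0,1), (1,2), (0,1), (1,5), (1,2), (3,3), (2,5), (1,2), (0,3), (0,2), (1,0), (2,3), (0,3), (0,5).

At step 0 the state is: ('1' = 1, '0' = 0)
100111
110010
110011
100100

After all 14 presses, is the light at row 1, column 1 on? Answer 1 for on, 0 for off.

gen 0: 100111
110010
110011
100100
gen 1: 011111
100010
110011
100100
gen 2: 010111
111110
111011
100100
gen 3: 101111
101110
111011
100100
gen 4: 101110
101101
111010
100100
gen 5: 100110
110001
110010
100100
gen 6: 100110
110001
110110
101010
gen 7: 100110
110000
110101
101011
gen 8: 101110
101100
111101
101011
gen 9: 100000
101000
111101
101011
gen 10: 111100
100000
111101
101011
gen 11: 011100
010000
011101
101011
gen 12: 011100
010100
010011
101111
gen 13: 010010
010000
010011
101111
gen 14: 010001
010001
010011
101111

1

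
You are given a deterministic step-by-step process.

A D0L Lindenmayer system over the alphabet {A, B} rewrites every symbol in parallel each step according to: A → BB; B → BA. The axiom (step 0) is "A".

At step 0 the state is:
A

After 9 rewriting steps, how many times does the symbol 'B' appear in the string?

342

k=0  A
k=1  BB
k=2  BABA
k=3  BABBBABB
k=4  BABBBABABABBBABA
k=5  BABBBABABABBBABBBABBBABABABBBABB
k=6  BABBBABABABBBABBBABBBABABABBBABABABBBABABABBBABBBABBBABABABBBABA
k=7  BABBBABABABBBABBBABBBABABABBBABABABBBABABABBBABBBABBBABABA…BABABBBABBBABBBABABABBBABABABBBABABABBBABBBABBBABABABBBABB  (len 128)
k=8  BABBBABABABBBABBBABBBABABABBBABABABBBABABABBBABBBABBBABABA…BABABBBABBBABBBABABABBBABABABBBABABABBBABBBABBBABABABBBABA  (len 256)
k=9  BABBBABABABBBABBBABBBABABABBBABABABBBABABABBBABBBABBBABABA…BABABBBABBBABBBABABABBBABABABBBABABABBBABBBABBBABABABBBABB  (len 512)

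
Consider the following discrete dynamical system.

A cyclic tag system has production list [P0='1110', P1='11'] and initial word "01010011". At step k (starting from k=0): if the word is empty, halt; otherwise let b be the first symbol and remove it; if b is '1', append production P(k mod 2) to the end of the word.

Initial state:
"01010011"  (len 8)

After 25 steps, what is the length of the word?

41

gen 0: "01010011"  (len 8)
gen 1: "1010011"  (len 7)
gen 2: "01001111"  (len 8)
gen 3: "1001111"  (len 7)
gen 4: "00111111"  (len 8)
gen 5: "0111111"  (len 7)
gen 6: "111111"  (len 6)
gen 7: "111111110"  (len 9)
gen 8: "1111111011"  (len 10)
gen 9: "1111110111110"  (len 13)
gen 10: "11111011111011"  (len 14)
gen 11: "11110111110111110"  (len 17)
gen 12: "111011111011111011"  (len 18)
gen 13: "110111110111110111110"  (len 21)
gen 14: "1011111011111011111011"  (len 22)
gen 15: "0111110111110111110111110"  (len 25)
gen 16: "111110111110111110111110"  (len 24)
gen 17: "111101111101111101111101110"  (len 27)
gen 18: "1110111110111110111110111011"  (len 28)
gen 19: "1101111101111101111101110111110"  (len 31)
gen 20: "10111110111110111110111011111011"  (len 32)
gen 21: "01111101111101111101110111110111110"  (len 35)
gen 22: "1111101111101111101110111110111110"  (len 34)
gen 23: "1111011111011111011101111101111101110"  (len 37)
gen 24: "11101111101111101110111110111110111011"  (len 38)
gen 25: "11011111011111011101111101111101110111110"  (len 41)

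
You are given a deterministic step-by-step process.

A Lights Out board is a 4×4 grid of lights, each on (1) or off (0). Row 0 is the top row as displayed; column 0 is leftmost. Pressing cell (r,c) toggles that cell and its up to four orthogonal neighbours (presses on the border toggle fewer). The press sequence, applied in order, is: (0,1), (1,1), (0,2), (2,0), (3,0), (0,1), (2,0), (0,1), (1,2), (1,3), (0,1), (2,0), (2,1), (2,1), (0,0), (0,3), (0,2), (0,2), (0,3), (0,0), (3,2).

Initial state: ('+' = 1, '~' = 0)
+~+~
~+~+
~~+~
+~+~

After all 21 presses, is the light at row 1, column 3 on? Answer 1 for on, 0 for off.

1

k=0  +~+~
~+~+
~~+~
+~+~
k=1  ~+~~
~~~+
~~+~
+~+~
k=2  ~~~~
++++
~++~
+~+~
k=3  ~+++
++~+
~++~
+~+~
k=4  ~+++
~+~+
+~+~
~~+~
k=5  ~+++
~+~+
~~+~
+++~
k=6  +~~+
~~~+
~~+~
+++~
k=7  +~~+
+~~+
+++~
~++~
k=8  ~+++
++~+
+++~
~++~
k=9  ~+~+
+~+~
++~~
~++~
k=10  ~+~~
+~~+
++~+
~++~
k=11  +~+~
++~+
++~+
~++~
k=12  +~+~
~+~+
~~~+
+++~
k=13  +~+~
~~~+
++++
+~+~
k=14  +~+~
~+~+
~~~+
+++~
k=15  ~++~
++~+
~~~+
+++~
k=16  ~+~+
++~~
~~~+
+++~
k=17  ~~+~
+++~
~~~+
+++~
k=18  ~+~+
++~~
~~~+
+++~
k=19  ~++~
++~+
~~~+
+++~
k=20  +~+~
~+~+
~~~+
+++~
k=21  +~+~
~+~+
~~++
+~~+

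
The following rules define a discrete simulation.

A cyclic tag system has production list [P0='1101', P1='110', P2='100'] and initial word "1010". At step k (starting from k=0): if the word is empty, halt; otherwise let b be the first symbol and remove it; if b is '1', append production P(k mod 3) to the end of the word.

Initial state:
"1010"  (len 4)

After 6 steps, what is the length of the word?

t=0: "1010"  (len 4)
t=1: "0101101"  (len 7)
t=2: "101101"  (len 6)
t=3: "01101100"  (len 8)
t=4: "1101100"  (len 7)
t=5: "101100110"  (len 9)
t=6: "01100110100"  (len 11)

11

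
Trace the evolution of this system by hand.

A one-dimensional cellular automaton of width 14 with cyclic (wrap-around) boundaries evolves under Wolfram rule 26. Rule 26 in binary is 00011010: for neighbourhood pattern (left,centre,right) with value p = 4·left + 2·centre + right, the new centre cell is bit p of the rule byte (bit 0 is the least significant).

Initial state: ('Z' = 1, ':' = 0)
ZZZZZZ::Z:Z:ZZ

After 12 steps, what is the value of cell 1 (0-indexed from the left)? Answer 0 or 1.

1

0) ZZZZZZ::Z:Z:ZZ
1) ::::::ZZ::::Z:
2) :::::ZZ:Z::Z:Z
3) Z:::ZZ:::ZZ:::
4) :Z:ZZ:Z:ZZ:Z:Z
5) :::Z::::Z:::::
6) ::Z:Z::Z:Z::::
7) :Z:::ZZ:::Z:::
8) Z:Z:ZZ:Z:Z:Z::
9) ::::Z:::::::ZZ
10) Z::Z:Z:::::ZZ:
11) :ZZ:::Z:::ZZ::
12) ZZ:Z:Z:Z:ZZ:Z:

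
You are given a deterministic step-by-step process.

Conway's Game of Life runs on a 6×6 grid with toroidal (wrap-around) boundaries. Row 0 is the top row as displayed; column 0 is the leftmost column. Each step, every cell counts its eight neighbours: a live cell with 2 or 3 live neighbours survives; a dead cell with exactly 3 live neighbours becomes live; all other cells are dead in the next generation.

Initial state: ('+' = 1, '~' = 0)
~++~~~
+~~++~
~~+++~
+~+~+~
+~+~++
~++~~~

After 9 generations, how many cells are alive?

26

gen 0: ~++~~~
+~~++~
~~+++~
+~+~+~
+~+~++
~++~~~
gen 1: +~~~~~
~~~~++
~~+~~~
+~+~~~
+~+~+~
~~~~~+
gen 2: +~~~+~
~~~~~+
~+~+~+
~~+~~+
+~~+~~
++~~~+
gen 3: ~+~~+~
~~~~~+
~~+~~+
~+++~+
~~+~+~
~+~~+~
gen 4: +~~~++
+~~~++
~+++~+
++~~~+
+~~~++
~++~++
gen 5: ~~~~~~
~~+~~~
~~++~~
~~~+~~
~~++~~
~+~~~~
gen 6: ~~~~~~
~~++~~
~~++~~
~~~~+~
~~++~~
~~+~~~
gen 7: ~~++~~
~~++~~
~~+~+~
~~~~+~
~~++~~
~~++~~
gen 8: ~+~~+~
~+~~+~
~~+~+~
~~+~+~
~~+~+~
~+~~+~
gen 9: ++++++
~++~++
~++~++
~++~++
~++~++
~++~++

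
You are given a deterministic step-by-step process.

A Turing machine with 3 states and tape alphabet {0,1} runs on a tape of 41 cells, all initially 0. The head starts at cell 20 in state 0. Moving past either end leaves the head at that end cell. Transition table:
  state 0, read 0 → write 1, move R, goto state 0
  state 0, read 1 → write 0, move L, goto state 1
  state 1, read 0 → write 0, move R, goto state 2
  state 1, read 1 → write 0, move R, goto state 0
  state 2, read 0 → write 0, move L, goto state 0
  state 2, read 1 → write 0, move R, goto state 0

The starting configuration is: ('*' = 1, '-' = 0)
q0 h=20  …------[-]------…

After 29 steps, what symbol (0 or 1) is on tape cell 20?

step 0: q0 h=20  …------[-]------…
step 1: q0 h=21  …-----*[-]------…
step 2: q0 h=22  …----**[-]------…
step 3: q0 h=23  …---***[-]------…
step 4: q0 h=24  …--****[-]------…
step 5: q0 h=25  …-*****[-]------…
step 6: q0 h=26  …******[-]------…
step 7: q0 h=27  …******[-]------…
step 8: q0 h=28  …******[-]------…
step 9: q0 h=29  …******[-]------…
step 10: q0 h=30  …******[-]------…
step 11: q0 h=31  …******[-]------…
step 12: q0 h=32  …******[-]------…
step 13: q0 h=33  …******[-]------…
step 14: q0 h=34  …******[-]------|
step 15: q0 h=35  …******[-]-----|
step 16: q0 h=36  …******[-]----|
step 17: q0 h=37  …******[-]---|
step 18: q0 h=38  …******[-]--|
step 19: q0 h=39  …******[-]-|
step 20: q0 h=40  …******[-]|
step 21: q0 h=40  …******[*]|
step 22: q1 h=39  …******[*]-|
step 23: q0 h=40  …*****-[-]|
step 24: q0 h=40  …*****-[*]|
step 25: q1 h=39  …******[-]-|
step 26: q2 h=40  …*****-[-]|
step 27: q0 h=39  …******[-]-|
step 28: q0 h=40  …******[-]|
step 29: q0 h=40  …******[*]|

1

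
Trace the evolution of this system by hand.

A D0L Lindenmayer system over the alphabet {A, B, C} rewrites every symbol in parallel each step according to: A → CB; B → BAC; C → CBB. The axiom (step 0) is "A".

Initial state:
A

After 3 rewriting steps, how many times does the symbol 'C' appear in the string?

[0] A
[1] CB
[2] CBBBAC
[3] CBBBACBACBACCBCBB

6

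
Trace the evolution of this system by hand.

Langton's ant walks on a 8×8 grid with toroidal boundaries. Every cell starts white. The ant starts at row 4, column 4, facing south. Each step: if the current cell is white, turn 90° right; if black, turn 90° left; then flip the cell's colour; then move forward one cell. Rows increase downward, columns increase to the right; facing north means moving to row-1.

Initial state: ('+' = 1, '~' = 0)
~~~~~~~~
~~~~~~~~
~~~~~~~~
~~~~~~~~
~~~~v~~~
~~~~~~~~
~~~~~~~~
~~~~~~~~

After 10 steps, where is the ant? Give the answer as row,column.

3,5

0) ~~~~~~~~
~~~~~~~~
~~~~~~~~
~~~~~~~~
~~~~v~~~
~~~~~~~~
~~~~~~~~
~~~~~~~~
1) ~~~~~~~~
~~~~~~~~
~~~~~~~~
~~~~~~~~
~~~<+~~~
~~~~~~~~
~~~~~~~~
~~~~~~~~
2) ~~~~~~~~
~~~~~~~~
~~~~~~~~
~~~^~~~~
~~~++~~~
~~~~~~~~
~~~~~~~~
~~~~~~~~
3) ~~~~~~~~
~~~~~~~~
~~~~~~~~
~~~+>~~~
~~~++~~~
~~~~~~~~
~~~~~~~~
~~~~~~~~
4) ~~~~~~~~
~~~~~~~~
~~~~~~~~
~~~++~~~
~~~+v~~~
~~~~~~~~
~~~~~~~~
~~~~~~~~
5) ~~~~~~~~
~~~~~~~~
~~~~~~~~
~~~++~~~
~~~+~>~~
~~~~~~~~
~~~~~~~~
~~~~~~~~
6) ~~~~~~~~
~~~~~~~~
~~~~~~~~
~~~++~~~
~~~+~+~~
~~~~~v~~
~~~~~~~~
~~~~~~~~
7) ~~~~~~~~
~~~~~~~~
~~~~~~~~
~~~++~~~
~~~+~+~~
~~~~<+~~
~~~~~~~~
~~~~~~~~
8) ~~~~~~~~
~~~~~~~~
~~~~~~~~
~~~++~~~
~~~+^+~~
~~~~++~~
~~~~~~~~
~~~~~~~~
9) ~~~~~~~~
~~~~~~~~
~~~~~~~~
~~~++~~~
~~~++>~~
~~~~++~~
~~~~~~~~
~~~~~~~~
10) ~~~~~~~~
~~~~~~~~
~~~~~~~~
~~~++^~~
~~~++~~~
~~~~++~~
~~~~~~~~
~~~~~~~~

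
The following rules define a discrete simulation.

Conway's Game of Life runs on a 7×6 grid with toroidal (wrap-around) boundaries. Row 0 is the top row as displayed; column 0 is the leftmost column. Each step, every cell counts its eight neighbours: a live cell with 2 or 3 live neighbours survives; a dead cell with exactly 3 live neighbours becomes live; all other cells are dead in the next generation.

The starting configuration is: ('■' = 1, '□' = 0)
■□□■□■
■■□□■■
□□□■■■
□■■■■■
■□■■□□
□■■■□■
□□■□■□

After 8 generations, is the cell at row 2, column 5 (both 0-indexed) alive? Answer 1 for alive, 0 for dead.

k=0  ■□□■□■
■■□□■■
□□□■■■
□■■■■■
■□■■□□
□■■■□■
□□■□■□
k=1  □□■■□□
□■■□□□
□□□□□□
□■□□□□
□□□□□□
■□□□□■
□□□□□□
k=2  □■■■□□
□■■■□□
□■■□□□
□□□□□□
■□□□□□
□□□□□□
□□□□□□
k=3  □■□■□□
■□□□□□
□■□■□□
□■□□□□
□□□□□□
□□□□□□
□□■□□□
k=4  □■■□□□
■■□□□□
■■■□□□
□□■□□□
□□□□□□
□□□□□□
□□■□□□
k=5  ■□■□□□
□□□□□□
■□■□□□
□□■□□□
□□□□□□
□□□□□□
□■■□□□
k=6  □□■□□□
□□□□□□
□■□□□□
□■□□□□
□□□□□□
□□□□□□
□■■□□□
k=7  □■■□□□
□□□□□□
□□□□□□
□□□□□□
□□□□□□
□□□□□□
□■■□□□
k=8  □■■□□□
□□□□□□
□□□□□□
□□□□□□
□□□□□□
□□□□□□
□■■□□□

0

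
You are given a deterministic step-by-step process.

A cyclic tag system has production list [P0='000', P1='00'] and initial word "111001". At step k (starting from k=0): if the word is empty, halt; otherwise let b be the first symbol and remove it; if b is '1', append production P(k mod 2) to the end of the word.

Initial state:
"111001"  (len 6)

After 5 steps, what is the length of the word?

gen 0: "111001"  (len 6)
gen 1: "11001000"  (len 8)
gen 2: "100100000"  (len 9)
gen 3: "00100000000"  (len 11)
gen 4: "0100000000"  (len 10)
gen 5: "100000000"  (len 9)

9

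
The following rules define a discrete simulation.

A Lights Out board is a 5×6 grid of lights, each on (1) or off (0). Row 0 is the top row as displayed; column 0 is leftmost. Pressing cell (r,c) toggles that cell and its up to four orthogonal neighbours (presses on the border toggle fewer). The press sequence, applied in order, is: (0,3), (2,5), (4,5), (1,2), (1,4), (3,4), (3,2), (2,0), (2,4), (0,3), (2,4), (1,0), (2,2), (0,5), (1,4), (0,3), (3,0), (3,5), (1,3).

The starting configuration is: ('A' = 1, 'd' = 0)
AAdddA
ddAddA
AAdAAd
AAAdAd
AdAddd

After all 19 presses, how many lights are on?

k=0  AAdddA
ddAddA
AAdAAd
AAAdAd
AdAddd
k=1  AAAAAA
ddAAdA
AAdAAd
AAAdAd
AdAddd
k=2  AAAAAA
ddAAdd
AAdAdA
AAAdAA
AdAddd
k=3  AAAAAA
ddAAdd
AAdAdA
AAAdAd
AdAdAA
k=4  AAdAAA
dAdddd
AAAAdA
AAAdAd
AdAdAA
k=5  AAdAdA
dAdAAA
AAAAAA
AAAdAd
AdAdAA
k=6  AAdAdA
dAdAAA
AAAAdA
AAAAdA
AdAddA
k=7  AAdAdA
dAdAAA
AAdAdA
AddddA
AddddA
k=8  AAdAdA
AAdAAA
dddAdA
dddddA
AddddA
k=9  AAdAdA
AAdAdA
ddddAd
ddddAA
AddddA
k=10  AAAdAA
AAdddA
ddddAd
ddddAA
AddddA
k=11  AAAdAA
AAddAA
dddAdA
dddddA
AddddA
k=12  dAAdAA
ddddAA
AddAdA
dddddA
AddddA
k=13  dAAdAA
ddAdAA
AAAddA
ddAddA
AddddA
k=14  dAAddd
ddAdAd
AAAddA
ddAddA
AddddA
k=15  dAAdAd
ddAAdA
AAAdAA
ddAddA
AddddA
k=16  dAdAdd
ddAddA
AAAdAA
ddAddA
AddddA
k=17  dAdAdd
ddAddA
dAAdAA
AAAddA
dddddA
k=18  dAdAdd
ddAddA
dAAdAd
AAAdAd
dddddd
k=19  dAdddd
dddAAA
dAAAAd
AAAdAd
dddddd

12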